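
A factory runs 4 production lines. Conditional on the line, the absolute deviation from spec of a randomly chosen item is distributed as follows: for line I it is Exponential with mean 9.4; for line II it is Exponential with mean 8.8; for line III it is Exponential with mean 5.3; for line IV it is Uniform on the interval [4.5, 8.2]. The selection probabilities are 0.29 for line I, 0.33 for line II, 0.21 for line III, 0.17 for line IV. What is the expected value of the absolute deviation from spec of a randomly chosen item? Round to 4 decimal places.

7.8225

Component means — I: 9.4; II: 8.8; III: 5.3; IV: 6.35.
E[X] = 0.29·9.4 + 0.33·8.8 + 0.21·5.3 + 0.17·6.35 = 7.8225.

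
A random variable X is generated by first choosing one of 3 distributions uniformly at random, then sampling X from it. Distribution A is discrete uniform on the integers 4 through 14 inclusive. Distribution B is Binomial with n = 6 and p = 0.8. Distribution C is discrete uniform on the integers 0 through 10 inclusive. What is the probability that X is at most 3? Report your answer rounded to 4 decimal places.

0.1542

Conditional on each component, P(X ≤ 3): A: 0; B: 0.09888; C: 0.363636.
By total probability, P(X ≤ 3) = 0.333333·0 + 0.333333·0.09888 + 0.333333·0.363636 = 0.154172.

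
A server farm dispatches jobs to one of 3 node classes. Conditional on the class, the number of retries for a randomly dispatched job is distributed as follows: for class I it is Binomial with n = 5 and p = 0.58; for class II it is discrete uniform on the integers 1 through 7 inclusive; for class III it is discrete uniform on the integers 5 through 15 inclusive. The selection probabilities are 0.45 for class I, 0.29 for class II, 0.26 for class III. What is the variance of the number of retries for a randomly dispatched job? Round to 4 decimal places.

13.0784

Per component, I: μ=2.9, E[X²]=9.628; II: μ=4, E[X²]=20; III: μ=10, E[X²]=110.
E[X] = 0.45·2.9 + 0.29·4 + 0.26·10 = 5.065.
E[X²] = 0.45·9.628 + 0.29·20 + 0.26·110 = 38.7326.
Var(X) = E[X²] − (E[X])² = 38.7326 − 25.6542 = 13.0784.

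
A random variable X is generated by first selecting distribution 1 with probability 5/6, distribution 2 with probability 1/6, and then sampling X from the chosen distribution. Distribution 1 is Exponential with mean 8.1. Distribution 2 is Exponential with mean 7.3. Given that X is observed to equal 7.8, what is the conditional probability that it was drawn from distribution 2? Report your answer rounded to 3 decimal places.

0.166

Likelihoods f(7.8 | ·): 1: 0.0471309; 2: 0.0470583.
Posterior ∝ prior × likelihood. Numerator for 2: 0.166667·0.0470583 = 0.00784305.
Normalizing constant: 0.833333·0.0471309 + 0.166667·0.0470583 = 0.0471188.
P(2 | observation) = 0.00784305 / 0.0471188 = 0.166453.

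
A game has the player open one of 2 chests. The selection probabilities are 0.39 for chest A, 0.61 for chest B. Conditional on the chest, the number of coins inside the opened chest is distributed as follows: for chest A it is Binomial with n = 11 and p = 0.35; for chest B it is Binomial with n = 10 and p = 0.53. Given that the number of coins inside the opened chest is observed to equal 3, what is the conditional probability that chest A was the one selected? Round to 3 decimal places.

Likelihoods P(X=3 | ·): A: 0.225421; B: 0.0905094.
Posterior ∝ prior × likelihood. Numerator for A: 0.39·0.225421 = 0.0879143.
Normalizing constant: 0.39·0.225421 + 0.61·0.0905094 = 0.143125.
P(A | observation) = 0.0879143 / 0.143125 = 0.614248.

0.614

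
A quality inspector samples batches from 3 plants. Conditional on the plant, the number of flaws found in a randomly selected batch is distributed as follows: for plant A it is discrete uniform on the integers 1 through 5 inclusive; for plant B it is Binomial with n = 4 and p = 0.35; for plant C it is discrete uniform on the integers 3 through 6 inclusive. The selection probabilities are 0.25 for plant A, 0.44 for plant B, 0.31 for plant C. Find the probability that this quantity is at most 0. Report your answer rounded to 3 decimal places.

Conditional on each plant, P(X ≤ 0): A: 0; B: 0.178506; C: 0.
By total probability, P(X ≤ 0) = 0.25·0 + 0.44·0.178506 + 0.31·0 = 0.0785428.

0.079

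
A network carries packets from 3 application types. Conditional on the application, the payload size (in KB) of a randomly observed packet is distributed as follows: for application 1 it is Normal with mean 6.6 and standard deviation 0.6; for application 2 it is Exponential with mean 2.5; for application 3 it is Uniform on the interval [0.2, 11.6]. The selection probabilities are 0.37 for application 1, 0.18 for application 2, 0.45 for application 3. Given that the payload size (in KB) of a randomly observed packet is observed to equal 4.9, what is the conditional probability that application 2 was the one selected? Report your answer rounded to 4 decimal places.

Likelihoods f(4.9 | ·): 1: 0.0120102; 2: 0.0563434; 3: 0.0877193.
Posterior ∝ prior × likelihood. Numerator for 2: 0.18·0.0563434 = 0.0101418.
Normalizing constant: 0.37·0.0120102 + 0.18·0.0563434 + 0.45·0.0877193 = 0.0540593.
P(2 | observation) = 0.0101418 / 0.0540593 = 0.187605.

0.1876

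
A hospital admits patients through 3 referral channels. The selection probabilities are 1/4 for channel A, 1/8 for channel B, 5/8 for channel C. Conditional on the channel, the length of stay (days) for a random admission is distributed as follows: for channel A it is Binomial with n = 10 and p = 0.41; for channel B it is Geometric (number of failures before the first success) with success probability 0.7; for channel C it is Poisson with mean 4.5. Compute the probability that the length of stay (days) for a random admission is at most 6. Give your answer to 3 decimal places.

0.879

Conditional on each channel, P(X ≤ 6): A: 0.937428; B: 0.999781; C: 0.831051.
By total probability, P(X ≤ 6) = 0.25·0.937428 + 0.125·0.999781 + 0.625·0.831051 = 0.878736.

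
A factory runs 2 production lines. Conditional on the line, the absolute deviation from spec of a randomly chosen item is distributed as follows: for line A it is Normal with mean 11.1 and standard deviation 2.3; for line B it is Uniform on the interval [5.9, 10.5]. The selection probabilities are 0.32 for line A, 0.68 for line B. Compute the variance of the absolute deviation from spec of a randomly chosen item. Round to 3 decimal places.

4.722

Per component, A: μ=11.1, E[X²]=128.5; B: μ=8.2, E[X²]=69.0033.
E[X] = 0.32·11.1 + 0.68·8.2 = 9.128.
E[X²] = 0.32·128.5 + 0.68·69.0033 = 88.0423.
Var(X) = E[X²] − (E[X])² = 88.0423 − 83.3204 = 4.72188.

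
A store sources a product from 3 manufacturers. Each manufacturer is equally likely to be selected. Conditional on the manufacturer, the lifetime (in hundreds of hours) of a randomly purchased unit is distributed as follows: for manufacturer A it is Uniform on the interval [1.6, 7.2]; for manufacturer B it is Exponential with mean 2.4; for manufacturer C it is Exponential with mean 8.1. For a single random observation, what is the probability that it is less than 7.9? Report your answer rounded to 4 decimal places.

0.8619

Conditional on each manufacturer, P(X < 7.9): A: 1; B: 0.962808; C: 0.622924.
By total probability, P(X < 7.9) = 0.333333·1 + 0.333333·0.962808 + 0.333333·0.622924 = 0.861911.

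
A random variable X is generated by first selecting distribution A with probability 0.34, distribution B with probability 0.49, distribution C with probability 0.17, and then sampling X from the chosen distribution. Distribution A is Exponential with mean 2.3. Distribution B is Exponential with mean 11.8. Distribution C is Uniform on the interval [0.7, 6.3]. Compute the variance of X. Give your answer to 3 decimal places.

Per component, A: μ=2.3, E[X²]=10.58; B: μ=11.8, E[X²]=278.48; C: μ=3.5, E[X²]=14.8633.
E[X] = 0.34·2.3 + 0.49·11.8 + 0.17·3.5 = 7.159.
E[X²] = 0.34·10.58 + 0.49·278.48 + 0.17·14.8633 = 142.579.
Var(X) = E[X²] − (E[X])² = 142.579 − 51.2513 = 91.3279.

91.328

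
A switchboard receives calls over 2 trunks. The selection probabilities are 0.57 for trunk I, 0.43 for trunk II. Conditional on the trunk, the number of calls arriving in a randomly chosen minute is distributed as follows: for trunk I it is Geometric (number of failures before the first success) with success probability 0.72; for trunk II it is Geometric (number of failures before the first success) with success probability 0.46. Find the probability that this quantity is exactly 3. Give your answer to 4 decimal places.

Conditional on each trunk, P(X = 3): I: 0.0158054; II: 0.0724334.
By total probability, P(X = 3) = 0.57·0.0158054 + 0.43·0.0724334 = 0.0401555.

0.0402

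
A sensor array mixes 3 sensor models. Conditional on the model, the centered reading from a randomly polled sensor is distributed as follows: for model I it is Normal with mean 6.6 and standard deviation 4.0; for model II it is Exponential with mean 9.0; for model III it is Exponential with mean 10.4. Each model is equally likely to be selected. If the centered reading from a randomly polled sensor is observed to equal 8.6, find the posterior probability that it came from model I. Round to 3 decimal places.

Likelihoods f(8.6 | ·): I: 0.0880163; II: 0.0427332; III: 0.042057.
Posterior ∝ prior × likelihood. Numerator for I: 0.333333·0.0880163 = 0.0293388.
Normalizing constant: 0.333333·0.0880163 + 0.333333·0.0427332 + 0.333333·0.042057 = 0.0576022.
P(I | observation) = 0.0293388 / 0.0576022 = 0.509335.

0.509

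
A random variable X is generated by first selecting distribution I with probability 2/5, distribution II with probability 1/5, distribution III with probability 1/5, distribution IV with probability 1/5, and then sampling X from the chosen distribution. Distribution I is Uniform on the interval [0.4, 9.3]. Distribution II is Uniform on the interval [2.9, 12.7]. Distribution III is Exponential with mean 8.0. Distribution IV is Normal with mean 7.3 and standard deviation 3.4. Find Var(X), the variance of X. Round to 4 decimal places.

21.3544

Per component, I: μ=4.85, E[X²]=30.1233; II: μ=7.8, E[X²]=68.8433; III: μ=8, E[X²]=128; IV: μ=7.3, E[X²]=64.85.
E[X] = 0.4·4.85 + 0.2·7.8 + 0.2·8 + 0.2·7.3 = 6.56.
E[X²] = 0.4·30.1233 + 0.2·68.8433 + 0.2·128 + 0.2·64.85 = 64.388.
Var(X) = E[X²] − (E[X])² = 64.388 − 43.0336 = 21.3544.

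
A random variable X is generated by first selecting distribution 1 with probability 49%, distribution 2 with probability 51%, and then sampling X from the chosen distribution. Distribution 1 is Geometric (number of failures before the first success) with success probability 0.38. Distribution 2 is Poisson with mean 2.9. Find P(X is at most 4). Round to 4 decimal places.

0.8693

Conditional on each component, P(X ≤ 4): 1: 0.908387; 2: 0.831777.
By total probability, P(X ≤ 4) = 0.49·0.908387 + 0.51·0.831777 = 0.869316.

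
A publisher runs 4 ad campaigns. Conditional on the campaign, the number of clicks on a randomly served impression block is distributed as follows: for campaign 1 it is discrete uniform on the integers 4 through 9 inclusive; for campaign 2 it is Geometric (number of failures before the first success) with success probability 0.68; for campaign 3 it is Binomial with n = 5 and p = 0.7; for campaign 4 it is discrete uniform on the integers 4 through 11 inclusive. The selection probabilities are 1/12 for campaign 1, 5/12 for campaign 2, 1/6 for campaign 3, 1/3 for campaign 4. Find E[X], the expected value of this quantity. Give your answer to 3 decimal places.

3.821

Component means — 1: 6.5; 2: 0.470588; 3: 3.5; 4: 7.5.
E[X] = 0.0833333·6.5 + 0.416667·0.470588 + 0.166667·3.5 + 0.333333·7.5 = 3.82108.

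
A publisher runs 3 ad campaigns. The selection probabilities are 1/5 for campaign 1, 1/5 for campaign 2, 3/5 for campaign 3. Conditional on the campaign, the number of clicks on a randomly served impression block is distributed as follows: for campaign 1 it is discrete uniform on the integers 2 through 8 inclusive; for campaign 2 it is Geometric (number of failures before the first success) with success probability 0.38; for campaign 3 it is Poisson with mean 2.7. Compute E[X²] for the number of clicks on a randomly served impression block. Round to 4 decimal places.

For each component E[X²] = Var + (mean)², giving 1: 29; 2: 6.95568; 3: 9.99.
Overall E[X²] = 0.2·29 + 0.2·6.95568 + 0.6·9.99 = 13.1851.

13.1851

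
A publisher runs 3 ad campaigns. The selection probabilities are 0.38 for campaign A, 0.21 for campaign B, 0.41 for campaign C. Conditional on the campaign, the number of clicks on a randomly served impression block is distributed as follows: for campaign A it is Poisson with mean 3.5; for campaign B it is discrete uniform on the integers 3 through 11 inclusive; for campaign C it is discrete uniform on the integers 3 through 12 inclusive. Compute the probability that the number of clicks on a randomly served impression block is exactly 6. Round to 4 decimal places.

0.0936

Conditional on each campaign, P(X = 6): A: 0.0770983; B: 0.111111; C: 0.1.
By total probability, P(X = 6) = 0.38·0.0770983 + 0.21·0.111111 + 0.41·0.1 = 0.0936307.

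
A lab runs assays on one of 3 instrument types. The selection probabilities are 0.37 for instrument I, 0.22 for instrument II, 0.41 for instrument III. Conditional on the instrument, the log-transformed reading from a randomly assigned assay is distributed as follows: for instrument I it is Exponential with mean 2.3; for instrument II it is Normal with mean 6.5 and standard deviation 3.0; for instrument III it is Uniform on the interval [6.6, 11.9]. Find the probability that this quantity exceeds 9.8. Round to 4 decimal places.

Conditional on each instrument, P(X > 9.8): I: 0.01411; II: 0.135666; III: 0.396226.
By total probability, P(X > 9.8) = 0.37·0.01411 + 0.22·0.135666 + 0.41·0.396226 = 0.19752.

0.1975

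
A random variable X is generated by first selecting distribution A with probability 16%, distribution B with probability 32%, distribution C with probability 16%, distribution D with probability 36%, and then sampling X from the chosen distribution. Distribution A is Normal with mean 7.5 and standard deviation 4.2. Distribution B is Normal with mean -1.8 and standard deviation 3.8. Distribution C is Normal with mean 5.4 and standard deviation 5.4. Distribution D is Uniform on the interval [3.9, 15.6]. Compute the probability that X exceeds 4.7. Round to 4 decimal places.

Conditional on each component, P(X > 4.7): A: 0.747507; B: 0.0435843; C: 0.55157; D: 0.931624.
By total probability, P(X > 4.7) = 0.16·0.747507 + 0.32·0.0435843 + 0.16·0.55157 + 0.36·0.931624 = 0.557184.

0.5572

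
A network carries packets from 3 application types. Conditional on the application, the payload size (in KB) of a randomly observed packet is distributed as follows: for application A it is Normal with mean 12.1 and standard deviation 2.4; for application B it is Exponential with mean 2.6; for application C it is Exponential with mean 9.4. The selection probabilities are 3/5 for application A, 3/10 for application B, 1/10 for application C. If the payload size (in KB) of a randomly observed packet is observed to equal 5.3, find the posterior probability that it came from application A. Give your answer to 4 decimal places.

Likelihoods f(5.3 | ·): A: 0.00300254; B: 0.050088; C: 0.0605346.
Posterior ∝ prior × likelihood. Numerator for A: 0.6·0.00300254 = 0.00180152.
Normalizing constant: 0.6·0.00300254 + 0.3·0.050088 + 0.1·0.0605346 = 0.0228814.
P(A | observation) = 0.00180152 / 0.0228814 = 0.0787332.

0.0787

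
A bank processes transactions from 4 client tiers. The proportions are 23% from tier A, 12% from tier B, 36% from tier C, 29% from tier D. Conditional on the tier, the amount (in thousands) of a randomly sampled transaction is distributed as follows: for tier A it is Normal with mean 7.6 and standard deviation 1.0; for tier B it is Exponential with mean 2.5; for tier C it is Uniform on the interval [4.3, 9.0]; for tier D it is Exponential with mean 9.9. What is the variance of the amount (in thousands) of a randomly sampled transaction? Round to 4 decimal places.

Per component, A: μ=7.6, E[X²]=58.76; B: μ=2.5, E[X²]=12.5; C: μ=6.65, E[X²]=46.0633; D: μ=9.9, E[X²]=196.02.
E[X] = 0.23·7.6 + 0.12·2.5 + 0.36·6.65 + 0.29·9.9 = 7.313.
E[X²] = 0.23·58.76 + 0.12·12.5 + 0.36·46.0633 + 0.29·196.02 = 88.4434.
Var(X) = E[X²] − (E[X])² = 88.4434 − 53.48 = 34.9634.

34.9634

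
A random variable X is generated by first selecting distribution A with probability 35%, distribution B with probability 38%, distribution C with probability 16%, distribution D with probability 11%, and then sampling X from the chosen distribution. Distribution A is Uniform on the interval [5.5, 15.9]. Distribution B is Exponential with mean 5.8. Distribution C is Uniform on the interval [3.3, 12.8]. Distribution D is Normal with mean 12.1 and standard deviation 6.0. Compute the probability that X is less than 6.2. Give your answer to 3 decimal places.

Conditional on each component, P(X < 6.2): A: 0.0673077; B: 0.656636; C: 0.305263; D: 0.162722.
By total probability, P(X < 6.2) = 0.35·0.0673077 + 0.38·0.656636 + 0.16·0.305263 + 0.11·0.162722 = 0.339821.

0.340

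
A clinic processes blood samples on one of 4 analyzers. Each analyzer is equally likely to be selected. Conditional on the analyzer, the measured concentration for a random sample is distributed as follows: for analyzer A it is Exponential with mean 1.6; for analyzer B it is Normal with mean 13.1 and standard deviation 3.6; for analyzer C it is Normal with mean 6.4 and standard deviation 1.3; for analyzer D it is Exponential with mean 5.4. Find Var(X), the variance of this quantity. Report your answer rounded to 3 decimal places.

28.774

Per component, A: μ=1.6, E[X²]=5.12; B: μ=13.1, E[X²]=184.57; C: μ=6.4, E[X²]=42.65; D: μ=5.4, E[X²]=58.32.
E[X] = 0.25·1.6 + 0.25·13.1 + 0.25·6.4 + 0.25·5.4 = 6.625.
E[X²] = 0.25·5.12 + 0.25·184.57 + 0.25·42.65 + 0.25·58.32 = 72.665.
Var(X) = E[X²] − (E[X])² = 72.665 − 43.8906 = 28.7744.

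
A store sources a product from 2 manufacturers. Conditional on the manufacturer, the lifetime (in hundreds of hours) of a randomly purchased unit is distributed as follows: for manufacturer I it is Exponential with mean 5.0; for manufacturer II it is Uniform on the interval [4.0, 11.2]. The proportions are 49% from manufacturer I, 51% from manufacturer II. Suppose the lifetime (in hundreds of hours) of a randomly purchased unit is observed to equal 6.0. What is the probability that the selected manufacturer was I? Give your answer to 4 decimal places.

0.2941

Likelihoods f(6.0 | ·): I: 0.0602388; II: 0.138889.
Posterior ∝ prior × likelihood. Numerator for I: 0.49·0.0602388 = 0.029517.
Normalizing constant: 0.49·0.0602388 + 0.51·0.138889 = 0.10035.
P(I | observation) = 0.029517 / 0.10035 = 0.29414.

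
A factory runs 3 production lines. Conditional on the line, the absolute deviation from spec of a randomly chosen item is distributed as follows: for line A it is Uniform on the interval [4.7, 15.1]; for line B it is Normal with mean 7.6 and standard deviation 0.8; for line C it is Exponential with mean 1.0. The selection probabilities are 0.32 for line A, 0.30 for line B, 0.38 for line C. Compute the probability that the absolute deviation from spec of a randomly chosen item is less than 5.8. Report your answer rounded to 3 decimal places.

Conditional on each line, P(X < 5.8): A: 0.105769; B: 0.0122245; C: 0.996972.
By total probability, P(X < 5.8) = 0.32·0.105769 + 0.3·0.0122245 + 0.38·0.996972 = 0.416363.

0.416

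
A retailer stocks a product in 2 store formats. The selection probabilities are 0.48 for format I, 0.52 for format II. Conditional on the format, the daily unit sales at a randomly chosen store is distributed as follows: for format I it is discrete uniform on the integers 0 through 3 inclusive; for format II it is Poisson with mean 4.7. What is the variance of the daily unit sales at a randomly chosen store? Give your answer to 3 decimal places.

5.600

Per component, I: μ=1.5, E[X²]=3.5; II: μ=4.7, E[X²]=26.79.
E[X] = 0.48·1.5 + 0.52·4.7 = 3.164.
E[X²] = 0.48·3.5 + 0.52·26.79 = 15.6108.
Var(X) = E[X²] − (E[X])² = 15.6108 − 10.0109 = 5.5999.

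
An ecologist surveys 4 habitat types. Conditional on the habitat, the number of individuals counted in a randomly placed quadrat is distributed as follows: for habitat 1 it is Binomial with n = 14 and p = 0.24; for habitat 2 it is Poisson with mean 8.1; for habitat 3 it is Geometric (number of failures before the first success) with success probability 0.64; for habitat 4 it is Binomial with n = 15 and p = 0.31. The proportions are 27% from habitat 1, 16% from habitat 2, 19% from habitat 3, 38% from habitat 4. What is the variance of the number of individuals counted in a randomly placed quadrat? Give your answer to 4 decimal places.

8.5716

Per component, 1: μ=3.36, E[X²]=13.8432; 2: μ=8.1, E[X²]=73.71; 3: μ=0.5625, E[X²]=1.19531; 4: μ=4.65, E[X²]=24.831.
E[X] = 0.27·3.36 + 0.16·8.1 + 0.19·0.5625 + 0.38·4.65 = 4.07707.
E[X²] = 0.27·13.8432 + 0.16·73.71 + 0.19·1.19531 + 0.38·24.831 = 25.1942.
Var(X) = E[X²] − (E[X])² = 25.1942 − 16.6225 = 8.57161.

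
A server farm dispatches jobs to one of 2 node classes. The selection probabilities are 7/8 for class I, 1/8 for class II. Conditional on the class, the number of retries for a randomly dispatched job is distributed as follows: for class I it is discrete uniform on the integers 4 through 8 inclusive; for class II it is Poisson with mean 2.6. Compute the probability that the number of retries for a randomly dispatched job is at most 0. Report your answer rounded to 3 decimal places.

Conditional on each class, P(X ≤ 0): I: 0; II: 0.0742736.
By total probability, P(X ≤ 0) = 0.875·0 + 0.125·0.0742736 = 0.0092842.

0.009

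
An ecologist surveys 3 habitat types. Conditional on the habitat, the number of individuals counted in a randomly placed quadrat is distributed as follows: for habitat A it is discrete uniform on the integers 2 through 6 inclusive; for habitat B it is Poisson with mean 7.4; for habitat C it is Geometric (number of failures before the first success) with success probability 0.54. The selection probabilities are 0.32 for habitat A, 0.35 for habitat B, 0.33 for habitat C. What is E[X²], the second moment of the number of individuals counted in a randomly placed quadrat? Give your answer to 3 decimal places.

For each component E[X²] = Var + (mean)², giving A: 18; B: 62.16; C: 2.30316.
Overall E[X²] = 0.32·18 + 0.35·62.16 + 0.33·2.30316 = 28.276.

28.276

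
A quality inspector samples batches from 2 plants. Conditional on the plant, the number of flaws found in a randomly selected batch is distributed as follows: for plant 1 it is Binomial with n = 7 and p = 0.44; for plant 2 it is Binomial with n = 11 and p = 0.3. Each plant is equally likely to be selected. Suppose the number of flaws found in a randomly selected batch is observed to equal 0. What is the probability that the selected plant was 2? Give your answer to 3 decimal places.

0.534

Likelihoods P(X=0 | ·): 1: 0.0172709; 2: 0.0197733.
Posterior ∝ prior × likelihood. Numerator for 2: 0.5·0.0197733 = 0.00988663.
Normalizing constant: 0.5·0.0172709 + 0.5·0.0197733 = 0.0185221.
P(2 | observation) = 0.00988663 / 0.0185221 = 0.533775.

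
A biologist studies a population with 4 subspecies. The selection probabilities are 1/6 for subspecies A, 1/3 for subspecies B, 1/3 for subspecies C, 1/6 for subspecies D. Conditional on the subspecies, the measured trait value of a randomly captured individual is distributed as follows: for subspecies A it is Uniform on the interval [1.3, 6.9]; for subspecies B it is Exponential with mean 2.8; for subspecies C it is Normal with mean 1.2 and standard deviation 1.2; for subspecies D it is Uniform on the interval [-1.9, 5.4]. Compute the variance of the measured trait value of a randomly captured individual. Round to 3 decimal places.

Per component, A: μ=4.1, E[X²]=19.4233; B: μ=2.8, E[X²]=15.68; C: μ=1.2, E[X²]=2.88; D: μ=1.75, E[X²]=7.50333.
E[X] = 0.166667·4.1 + 0.333333·2.8 + 0.333333·1.2 + 0.166667·1.75 = 2.30833.
E[X²] = 0.166667·19.4233 + 0.333333·15.68 + 0.333333·2.88 + 0.166667·7.50333 = 10.6744.
Var(X) = E[X²] − (E[X])² = 10.6744 − 5.3284 = 5.34604.

5.346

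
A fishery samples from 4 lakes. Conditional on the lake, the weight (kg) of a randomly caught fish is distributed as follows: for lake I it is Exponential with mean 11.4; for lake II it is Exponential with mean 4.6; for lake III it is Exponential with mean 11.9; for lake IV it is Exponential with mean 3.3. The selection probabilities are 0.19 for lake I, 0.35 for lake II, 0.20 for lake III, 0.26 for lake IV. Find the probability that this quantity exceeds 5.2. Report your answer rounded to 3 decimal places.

0.416

Conditional on each lake, P(X > 5.2): I: 0.633725; II: 0.322893; III: 0.645988; IV: 0.206851.
By total probability, P(X > 5.2) = 0.19·0.633725 + 0.35·0.322893 + 0.2·0.645988 + 0.26·0.206851 = 0.416399.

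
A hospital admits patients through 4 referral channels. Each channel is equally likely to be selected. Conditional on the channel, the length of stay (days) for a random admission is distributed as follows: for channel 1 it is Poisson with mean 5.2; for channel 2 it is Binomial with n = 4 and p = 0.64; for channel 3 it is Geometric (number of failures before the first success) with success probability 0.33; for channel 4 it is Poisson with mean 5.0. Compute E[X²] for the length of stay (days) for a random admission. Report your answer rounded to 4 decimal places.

19.9974

For each component E[X²] = Var + (mean)², giving 1: 32.24; 2: 7.4752; 3: 10.2746; 4: 30.
Overall E[X²] = 0.25·32.24 + 0.25·7.4752 + 0.25·10.2746 + 0.25·30 = 19.9974.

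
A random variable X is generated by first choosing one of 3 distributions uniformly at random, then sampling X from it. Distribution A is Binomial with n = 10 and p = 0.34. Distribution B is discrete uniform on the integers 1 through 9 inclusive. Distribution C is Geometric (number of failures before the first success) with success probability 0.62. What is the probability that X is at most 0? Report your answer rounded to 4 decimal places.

Conditional on each component, P(X ≤ 0): A: 0.0156834; B: 0; C: 0.62.
By total probability, P(X ≤ 0) = 0.333333·0.0156834 + 0.333333·0 + 0.333333·0.62 = 0.211894.

0.2119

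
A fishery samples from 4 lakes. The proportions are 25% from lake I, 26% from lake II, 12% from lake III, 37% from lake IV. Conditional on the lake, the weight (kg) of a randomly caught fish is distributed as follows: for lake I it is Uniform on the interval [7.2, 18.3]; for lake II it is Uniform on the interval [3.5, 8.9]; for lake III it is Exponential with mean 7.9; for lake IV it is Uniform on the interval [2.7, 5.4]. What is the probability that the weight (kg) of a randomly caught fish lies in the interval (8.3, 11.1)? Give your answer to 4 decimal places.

Conditional on each lake, P(8.3 < X < 11.1): I: 0.252252; II: 0.111111; III: 0.104365; IV: 0.
By total probability, P(8.3 < X < 11.1) = 0.25·0.252252 + 0.26·0.111111 + 0.12·0.104365 + 0.37·0 = 0.104476.

0.1045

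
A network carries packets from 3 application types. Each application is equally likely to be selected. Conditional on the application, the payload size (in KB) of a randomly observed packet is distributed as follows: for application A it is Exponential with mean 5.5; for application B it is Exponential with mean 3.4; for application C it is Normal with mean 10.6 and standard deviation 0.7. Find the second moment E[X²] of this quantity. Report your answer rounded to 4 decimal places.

65.4900

For each component E[X²] = Var + (mean)², giving A: 60.5; B: 23.12; C: 112.85.
Overall E[X²] = 0.333333·60.5 + 0.333333·23.12 + 0.333333·112.85 = 65.49.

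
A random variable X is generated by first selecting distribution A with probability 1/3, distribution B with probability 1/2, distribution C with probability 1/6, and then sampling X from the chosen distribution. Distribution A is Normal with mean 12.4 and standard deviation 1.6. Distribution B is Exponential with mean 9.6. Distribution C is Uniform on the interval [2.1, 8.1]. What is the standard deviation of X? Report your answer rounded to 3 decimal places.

7.307

Per component, A: μ=12.4, E[X²]=156.32; B: μ=9.6, E[X²]=184.32; C: μ=5.1, E[X²]=29.01.
E[X] = 0.333333·12.4 + 0.5·9.6 + 0.166667·5.1 = 9.78333.
E[X²] = 0.333333·156.32 + 0.5·184.32 + 0.166667·29.01 = 149.102.
Var(X) = E[X²] − (E[X])² = 149.102 − 95.7136 = 53.3881.
SD(X) = √53.3881 = 7.30671.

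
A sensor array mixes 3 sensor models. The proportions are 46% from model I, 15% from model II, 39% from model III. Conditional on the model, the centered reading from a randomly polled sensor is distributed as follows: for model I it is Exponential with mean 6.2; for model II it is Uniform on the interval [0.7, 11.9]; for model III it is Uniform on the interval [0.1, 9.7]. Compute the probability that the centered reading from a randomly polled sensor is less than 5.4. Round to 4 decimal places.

0.5457

Conditional on each model, P(X < 5.4): I: 0.581454; II: 0.419643; III: 0.552083.
By total probability, P(X < 5.4) = 0.46·0.581454 + 0.15·0.419643 + 0.39·0.552083 = 0.545728.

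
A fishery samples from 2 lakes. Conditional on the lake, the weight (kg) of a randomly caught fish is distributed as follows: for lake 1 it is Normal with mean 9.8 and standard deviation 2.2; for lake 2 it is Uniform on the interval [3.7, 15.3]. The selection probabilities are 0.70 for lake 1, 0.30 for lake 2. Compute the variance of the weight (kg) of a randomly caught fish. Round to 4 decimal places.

Per component, 1: μ=9.8, E[X²]=100.88; 2: μ=9.5, E[X²]=101.463.
E[X] = 0.7·9.8 + 0.3·9.5 = 9.71.
E[X²] = 0.7·100.88 + 0.3·101.463 = 101.055.
Var(X) = E[X²] − (E[X])² = 101.055 − 94.2841 = 6.7709.

6.7709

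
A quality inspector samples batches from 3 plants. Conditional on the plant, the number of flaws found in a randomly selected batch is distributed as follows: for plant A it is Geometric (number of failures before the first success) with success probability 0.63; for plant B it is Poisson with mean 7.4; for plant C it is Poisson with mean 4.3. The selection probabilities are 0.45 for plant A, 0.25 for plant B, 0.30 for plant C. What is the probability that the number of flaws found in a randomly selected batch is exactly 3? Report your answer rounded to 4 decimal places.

Conditional on each plant, P(X = 3): A: 0.0319114; B: 0.0412824; C: 0.179799.
By total probability, P(X = 3) = 0.45·0.0319114 + 0.25·0.0412824 + 0.3·0.179799 = 0.0786205.

0.0786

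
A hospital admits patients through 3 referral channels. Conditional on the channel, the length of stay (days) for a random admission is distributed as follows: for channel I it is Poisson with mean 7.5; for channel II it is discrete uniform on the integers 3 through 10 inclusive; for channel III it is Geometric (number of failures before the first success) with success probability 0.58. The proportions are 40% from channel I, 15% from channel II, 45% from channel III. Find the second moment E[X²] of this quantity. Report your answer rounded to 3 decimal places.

33.423

For each component E[X²] = Var + (mean)², giving I: 63.75; II: 47.5; III: 1.77289.
Overall E[X²] = 0.4·63.75 + 0.15·47.5 + 0.45·1.77289 = 33.4228.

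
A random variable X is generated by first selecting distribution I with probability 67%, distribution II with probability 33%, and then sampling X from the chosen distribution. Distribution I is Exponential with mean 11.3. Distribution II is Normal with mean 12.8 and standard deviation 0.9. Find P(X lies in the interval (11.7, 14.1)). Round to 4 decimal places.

Conditional on each component, P(11.7 < X < 14.1): I: 0.0679456; II: 0.814881.
By total probability, P(11.7 < X < 14.1) = 0.67·0.0679456 + 0.33·0.814881 = 0.314434.

0.3144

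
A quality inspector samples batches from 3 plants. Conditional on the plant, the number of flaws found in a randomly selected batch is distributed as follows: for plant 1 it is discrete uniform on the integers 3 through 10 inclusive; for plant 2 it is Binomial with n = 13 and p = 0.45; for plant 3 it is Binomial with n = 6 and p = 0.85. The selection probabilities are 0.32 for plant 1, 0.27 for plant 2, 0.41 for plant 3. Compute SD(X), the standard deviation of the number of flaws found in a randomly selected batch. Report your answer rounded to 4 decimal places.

1.7940

Per component, 1: μ=6.5, E[X²]=47.5; 2: μ=5.85, E[X²]=37.44; 3: μ=5.1, E[X²]=26.775.
E[X] = 0.32·6.5 + 0.27·5.85 + 0.41·5.1 = 5.7505.
E[X²] = 0.32·47.5 + 0.27·37.44 + 0.41·26.775 = 36.2866.
Var(X) = E[X²] − (E[X])² = 36.2866 − 33.0683 = 3.2183.
SD(X) = √3.2183 = 1.79396.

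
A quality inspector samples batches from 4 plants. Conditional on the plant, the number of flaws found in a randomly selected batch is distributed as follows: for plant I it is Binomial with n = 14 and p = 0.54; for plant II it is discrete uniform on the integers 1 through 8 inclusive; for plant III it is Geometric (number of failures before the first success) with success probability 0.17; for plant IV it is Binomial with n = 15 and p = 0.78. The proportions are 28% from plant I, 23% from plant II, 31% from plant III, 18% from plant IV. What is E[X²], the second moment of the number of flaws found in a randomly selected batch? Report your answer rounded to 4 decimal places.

For each component E[X²] = Var + (mean)², giving I: 60.6312; II: 25.5; III: 52.5571; IV: 139.464.
Overall E[X²] = 0.28·60.6312 + 0.23·25.5 + 0.31·52.5571 + 0.18·139.464 = 64.238.

64.2380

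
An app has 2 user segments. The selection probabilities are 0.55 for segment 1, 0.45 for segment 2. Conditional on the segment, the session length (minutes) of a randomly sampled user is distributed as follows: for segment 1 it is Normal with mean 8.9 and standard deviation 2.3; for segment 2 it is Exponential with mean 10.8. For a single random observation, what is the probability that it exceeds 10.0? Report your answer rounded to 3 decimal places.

Conditional on each segment, P(X > 10.0): 1: 0.316232; 2: 0.396164.
By total probability, P(X > 10.0) = 0.55·0.316232 + 0.45·0.396164 = 0.352202.

0.352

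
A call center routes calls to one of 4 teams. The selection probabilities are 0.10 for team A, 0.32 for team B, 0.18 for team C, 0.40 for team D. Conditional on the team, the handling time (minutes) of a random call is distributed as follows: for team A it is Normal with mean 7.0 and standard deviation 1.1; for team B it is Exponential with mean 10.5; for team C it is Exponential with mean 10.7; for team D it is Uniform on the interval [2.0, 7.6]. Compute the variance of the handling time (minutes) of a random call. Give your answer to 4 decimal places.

64.5539

Per component, A: μ=7, E[X²]=50.21; B: μ=10.5, E[X²]=220.5; C: μ=10.7, E[X²]=228.98; D: μ=4.8, E[X²]=25.6533.
E[X] = 0.1·7 + 0.32·10.5 + 0.18·10.7 + 0.4·4.8 = 7.906.
E[X²] = 0.1·50.21 + 0.32·220.5 + 0.18·228.98 + 0.4·25.6533 = 127.059.
Var(X) = E[X²] − (E[X])² = 127.059 − 62.5048 = 64.5539.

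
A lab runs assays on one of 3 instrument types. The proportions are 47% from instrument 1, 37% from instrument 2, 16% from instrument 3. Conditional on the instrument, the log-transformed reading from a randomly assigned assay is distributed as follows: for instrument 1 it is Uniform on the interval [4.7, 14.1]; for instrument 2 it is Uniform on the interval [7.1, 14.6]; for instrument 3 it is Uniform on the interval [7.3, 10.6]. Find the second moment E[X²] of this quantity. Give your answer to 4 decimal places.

For each component E[X²] = Var + (mean)², giving 1: 95.7233; 2: 122.41; 3: 81.01.
Overall E[X²] = 0.47·95.7233 + 0.37·122.41 + 0.16·81.01 = 103.243.

103.2433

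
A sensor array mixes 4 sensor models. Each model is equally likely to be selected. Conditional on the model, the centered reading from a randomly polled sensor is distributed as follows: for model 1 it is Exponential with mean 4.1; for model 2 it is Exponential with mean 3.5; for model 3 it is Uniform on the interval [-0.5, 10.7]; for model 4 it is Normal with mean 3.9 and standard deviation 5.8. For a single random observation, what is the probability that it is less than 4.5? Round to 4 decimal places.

0.5944

Conditional on each model, P(X < 4.5): 1: 0.666316; 2: 0.723547; 3: 0.446429; 4: 0.541196.
By total probability, P(X < 4.5) = 0.25·0.666316 + 0.25·0.723547 + 0.25·0.446429 + 0.25·0.541196 = 0.594372.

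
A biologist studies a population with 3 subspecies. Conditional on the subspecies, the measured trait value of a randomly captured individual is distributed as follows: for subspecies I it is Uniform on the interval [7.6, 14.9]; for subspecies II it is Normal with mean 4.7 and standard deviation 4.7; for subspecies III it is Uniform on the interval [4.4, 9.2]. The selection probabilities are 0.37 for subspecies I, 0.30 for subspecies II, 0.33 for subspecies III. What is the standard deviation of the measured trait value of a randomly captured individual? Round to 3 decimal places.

Per component, I: μ=11.25, E[X²]=131.003; II: μ=4.7, E[X²]=44.18; III: μ=6.8, E[X²]=48.16.
E[X] = 0.37·11.25 + 0.3·4.7 + 0.33·6.8 = 7.8165.
E[X²] = 0.37·131.003 + 0.3·44.18 + 0.33·48.16 = 77.618.
Var(X) = E[X²] − (E[X])² = 77.618 − 61.0977 = 16.5204.
SD(X) = √16.5204 = 4.06452.

4.065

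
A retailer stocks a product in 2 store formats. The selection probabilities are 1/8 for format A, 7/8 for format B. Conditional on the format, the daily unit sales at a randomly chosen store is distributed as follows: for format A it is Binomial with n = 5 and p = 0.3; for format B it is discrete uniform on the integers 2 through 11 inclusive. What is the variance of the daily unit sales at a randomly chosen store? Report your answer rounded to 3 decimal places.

10.084

Per component, A: μ=1.5, E[X²]=3.3; B: μ=6.5, E[X²]=50.5.
E[X] = 0.125·1.5 + 0.875·6.5 = 5.875.
E[X²] = 0.125·3.3 + 0.875·50.5 = 44.6.
Var(X) = E[X²] − (E[X])² = 44.6 − 34.5156 = 10.0844.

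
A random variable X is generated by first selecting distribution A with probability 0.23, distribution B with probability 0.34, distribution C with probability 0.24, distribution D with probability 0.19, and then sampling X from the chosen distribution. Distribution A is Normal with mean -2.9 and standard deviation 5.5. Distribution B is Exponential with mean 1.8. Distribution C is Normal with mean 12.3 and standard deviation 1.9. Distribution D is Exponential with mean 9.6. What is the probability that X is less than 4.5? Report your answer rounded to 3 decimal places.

Conditional on each component, P(X < 4.5): A: 0.910761; B: 0.917915; C: 2.01927e-05; D: 0.374216.
By total probability, P(X < 4.5) = 0.23·0.910761 + 0.34·0.917915 + 0.24·2.01927e-05 + 0.19·0.374216 = 0.592672.

0.593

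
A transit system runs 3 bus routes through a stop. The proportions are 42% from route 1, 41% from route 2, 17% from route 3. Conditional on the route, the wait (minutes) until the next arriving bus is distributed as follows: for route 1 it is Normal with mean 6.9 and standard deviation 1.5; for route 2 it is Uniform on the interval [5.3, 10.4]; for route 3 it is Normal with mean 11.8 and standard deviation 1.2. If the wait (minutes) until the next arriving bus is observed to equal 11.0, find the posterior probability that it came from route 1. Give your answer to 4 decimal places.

0.0556

Likelihoods f(11.0 | ·): 1: 0.00634582; 2: 0; 3: 0.266207.
Posterior ∝ prior × likelihood. Numerator for 1: 0.42·0.00634582 = 0.00266524.
Normalizing constant: 0.42·0.00634582 + 0.41·0 + 0.17·0.266207 = 0.0479204.
P(1 | observation) = 0.00266524 / 0.0479204 = 0.0556182.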